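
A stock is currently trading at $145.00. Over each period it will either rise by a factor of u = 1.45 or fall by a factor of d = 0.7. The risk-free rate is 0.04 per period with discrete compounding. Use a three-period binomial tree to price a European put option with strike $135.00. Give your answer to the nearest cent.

$23.94

Risk-neutral probability p = (1 + 0.04 − 0.7)/(1.45 − 0.7) = 0.3400/0.7500 = 0.4533
Terminal stock prices: S_uuu = 442.1, S_uud = 213.4, S_udd = 103, S_ddd = 49.73
Terminal payoffs (K − S): max(-307.1, 0) = 0, max(-78.4, 0) = 0, max(31.98, 0) = 31.98, max(85.27, 0) = 85.27
Node uu (S = 304.9): V_uu = 1/1.04·[0.4533·0.0000 + 0.5467·0.0000] = 0.0000
Node ud (S = 147.2): V_ud = 1/1.04·[0.4533·0.0000 + 0.5467·31.9775] = 16.8087
Node dd (S = 71.05): V_dd = 1/1.04·[0.4533·31.9775 + 0.5467·85.2650] = 58.7577
Node u (S = 210.2): V_u = 1/1.04·[0.4533·0.0000 + 0.5467·16.8087] = 8.8353
Node d (S = 101.5): V_d = 1/1.04·[0.4533·16.8087 + 0.5467·58.7577] = 38.2123
Node 0 (S = 145): V_0 = 1/1.04·[0.4533·8.8353 + 0.5467·38.2123] = 23.9373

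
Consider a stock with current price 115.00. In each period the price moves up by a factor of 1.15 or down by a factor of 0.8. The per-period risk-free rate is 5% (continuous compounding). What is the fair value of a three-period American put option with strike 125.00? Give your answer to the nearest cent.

Risk-neutral probability p = (e^0.05 − 0.8)/(1.15 − 0.8) = 0.2513/0.3500 = 0.7179
Terminal stock prices: S_uuu = 174.9, S_uud = 121.7, S_udd = 84.64, S_ddd = 58.88
Terminal payoffs (K − S): max(-49.9, 0) = 0, max(3.33, 0) = 3.33, max(40.36, 0) = 40.36, max(66.12, 0) = 66.12
Node uu (S = 152.1): continuation = e^(−0.05)·[0.7179·0.0000 + 0.2821·3.3300] = 0.8935; exercise value = 0.0000 ≤ continuation, so V_uu = 0.8935
Node ud (S = 105.8): continuation = e^(−0.05)·[0.7179·3.3300 + 0.2821·40.3600] = 13.1037; exercise value = 19.2000 > continuation, so V_ud = 19.2000 (exercise)
Node dd (S = 73.6): continuation = e^(−0.05)·[0.7179·40.3600 + 0.2821·66.1200] = 45.3037; exercise value = 51.4000 > continuation, so V_dd = 51.4000 (exercise)
Node u (S = 132.2): continuation = e^(−0.05)·[0.7179·0.8935 + 0.2821·19.2000] = 5.7620; exercise value = 0.0000 ≤ continuation, so V_u = 5.7620
Node d (S = 92): continuation = e^(−0.05)·[0.7179·19.2000 + 0.2821·51.4000] = 26.9037; exercise value = 33.0000 > continuation, so V_d = 33.0000 (exercise)
Node 0 (S = 115): continuation = e^(−0.05)·[0.7179·5.7620 + 0.2821·33.0000] = 12.7897; exercise value = 10.0000 ≤ continuation, so V_0 = 12.7897

12.79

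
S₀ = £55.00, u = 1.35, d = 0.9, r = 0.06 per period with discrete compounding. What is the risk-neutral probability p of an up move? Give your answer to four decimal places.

p = 0.3556

Risk-neutral probability p = (1 + 0.06 − 0.9)/(1.35 − 0.9) = 0.1600/0.4500 = 0.3556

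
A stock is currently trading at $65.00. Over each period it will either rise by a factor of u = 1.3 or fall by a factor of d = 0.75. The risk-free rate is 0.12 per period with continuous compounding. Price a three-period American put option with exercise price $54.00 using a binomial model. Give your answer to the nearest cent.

$1.96

Risk-neutral probability p = (e^0.12 − 0.75)/(1.3 − 0.75) = 0.3775/0.5500 = 0.6864
Terminal stock prices: S_uuu = 142.8, S_uud = 82.39, S_udd = 47.53, S_ddd = 27.42
Terminal payoffs (K − S): max(-88.81, 0) = 0, max(-28.39, 0) = 0, max(6.469, 0) = 6.469, max(26.58, 0) = 26.58
Node uu (S = 109.9): continuation = e^(−0.12)·[0.6864·0.0000 + 0.3136·0.0000] = 0.0000; exercise value = 0.0000 ≤ continuation, so V_uu = 0.0000
Node ud (S = 63.38): continuation = e^(−0.12)·[0.6864·0.0000 + 0.3136·6.4688] = 1.7994; exercise value = 0.0000 ≤ continuation, so V_ud = 1.7994
Node dd (S = 36.56): continuation = e^(−0.12)·[0.6864·6.4688 + 0.3136·26.5781] = 11.3312; exercise value = 17.4375 > continuation, so V_dd = 17.4375 (exercise)
Node u (S = 84.5): continuation = e^(−0.12)·[0.6864·0.0000 + 0.3136·1.7994] = 0.5006; exercise value = 0.0000 ≤ continuation, so V_u = 0.5006
Node d (S = 48.75): continuation = e^(−0.12)·[0.6864·1.7994 + 0.3136·17.4375] = 5.9461; exercise value = 5.2500 ≤ continuation, so V_d = 5.9461
Node 0 (S = 65): continuation = e^(−0.12)·[0.6864·0.5006 + 0.3136·5.9461] = 1.9588; exercise value = 0.0000 ≤ continuation, so V_0 = 1.9588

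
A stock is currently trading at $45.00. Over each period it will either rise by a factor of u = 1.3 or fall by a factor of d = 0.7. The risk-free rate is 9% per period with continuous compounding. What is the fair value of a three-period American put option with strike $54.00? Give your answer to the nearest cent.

$9.60

Risk-neutral probability p = (e^0.09 − 0.7)/(1.3 − 0.7) = 0.3942/0.6000 = 0.6570
Terminal stock prices: S_uuu = 98.87, S_uud = 53.24, S_udd = 28.66, S_ddd = 15.43
Terminal payoffs (K − S): max(-44.87, 0) = 0, max(0.765, 0) = 0.765, max(25.34, 0) = 25.34, max(38.57, 0) = 38.57
Node uu (S = 76.05): continuation = e^(−0.09)·[0.6570·0.0000 + 0.3430·0.7650] = 0.2398; exercise value = 0.0000 ≤ continuation, so V_uu = 0.2398
Node ud (S = 40.95): continuation = e^(−0.09)·[0.6570·0.7650 + 0.3430·25.3350] = 8.4023; exercise value = 13.0500 > continuation, so V_ud = 13.0500 (exercise)
Node dd (S = 22.05): continuation = e^(−0.09)·[0.6570·25.3350 + 0.3430·38.5650] = 27.3023; exercise value = 31.9500 > continuation, so V_dd = 31.9500 (exercise)
Node u (S = 58.5): continuation = e^(−0.09)·[0.6570·0.2398 + 0.3430·13.0500] = 4.2354; exercise value = 0.0000 ≤ continuation, so V_u = 4.2354
Node d (S = 31.5): continuation = e^(−0.09)·[0.6570·13.0500 + 0.3430·31.9500] = 17.8523; exercise value = 22.5000 > continuation, so V_d = 22.5000 (exercise)
Node 0 (S = 45): continuation = e^(−0.09)·[0.6570·4.2354 + 0.3430·22.5000] = 9.5971; exercise value = 9.0000 ≤ continuation, so V_0 = 9.5971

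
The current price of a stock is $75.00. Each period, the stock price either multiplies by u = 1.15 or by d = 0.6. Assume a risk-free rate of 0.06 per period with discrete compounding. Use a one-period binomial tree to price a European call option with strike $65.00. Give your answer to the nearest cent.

$16.77

Risk-neutral probability p = (1 + 0.06 − 0.6)/(1.15 − 0.6) = 0.4600/0.5500 = 0.8364
Terminal stock prices: S_u = 86.25, S_d = 45
Terminal payoffs (S − K): max(21.25, 0) = 21.25, max(-20, 0) = 0
Node 0 (S = 75): V_0 = 1/1.06·[0.8364·21.2500 + 0.1636·0.0000] = 16.7667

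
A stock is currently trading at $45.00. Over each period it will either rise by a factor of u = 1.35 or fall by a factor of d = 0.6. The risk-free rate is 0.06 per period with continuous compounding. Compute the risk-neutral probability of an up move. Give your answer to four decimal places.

p = 0.6158

Risk-neutral probability p = (e^0.06 − 0.6)/(1.35 − 0.6) = 0.4618/0.7500 = 0.6158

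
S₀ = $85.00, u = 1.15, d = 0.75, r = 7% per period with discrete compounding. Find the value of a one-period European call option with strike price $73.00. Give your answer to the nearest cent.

$18.50

Risk-neutral probability p = (1 + 0.07 − 0.75)/(1.15 − 0.75) = 0.3200/0.4000 = 0.8000
Terminal stock prices: S_u = 97.75, S_d = 63.75
Terminal payoffs (S − K): max(24.75, 0) = 24.75, max(-9.25, 0) = 0
Node 0 (S = 85): V_0 = 1/1.07·[0.8000·24.7500 + 0.2000·0.0000] = 18.5047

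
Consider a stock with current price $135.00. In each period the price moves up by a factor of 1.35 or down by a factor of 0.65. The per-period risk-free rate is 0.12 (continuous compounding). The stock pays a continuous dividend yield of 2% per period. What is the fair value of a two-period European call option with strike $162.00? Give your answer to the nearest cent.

$27.95

Per-period risk-free factor R = e^0.12 = 1.1275; dividend-adjusted growth = e^(0.12−0.02) = 1.1052.
Risk-neutral probability p = (1.1052 − 0.65)/(1.35 − 0.65) = 0.4552/0.7000 = 0.6502
Terminal stock prices: S_uu = 246, S_ud = 118.5, S_dd = 57.04
Terminal payoffs (S − K): max(84.04, 0) = 84.04, max(-43.54, 0) = 0, max(-105, 0) = 0
Node u (S = 182.2): V_u = e^(−0.12)·[0.6502·84.0375 + 0.3498·0.0000] = 48.4657
Node d (S = 87.75): V_d = e^(−0.12)·[0.6502·0.0000 + 0.3498·0.0000] = 0.0000
Node 0 (S = 135): V_0 = e^(−0.12)·[0.6502·48.4657 + 0.3498·0.0000] = 27.9509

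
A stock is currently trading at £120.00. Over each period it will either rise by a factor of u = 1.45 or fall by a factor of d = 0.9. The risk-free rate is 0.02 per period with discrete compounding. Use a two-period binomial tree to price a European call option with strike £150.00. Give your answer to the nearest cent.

Risk-neutral probability p = (1 + 0.02 − 0.9)/(1.45 − 0.9) = 0.1200/0.5500 = 0.2182
Terminal stock prices: S_uu = 252.3, S_ud = 156.6, S_dd = 97.2
Terminal payoffs (S − K): max(102.3, 0) = 102.3, max(6.6, 0) = 6.6, max(-52.8, 0) = 0
Node u (S = 174): V_u = 1/1.02·[0.2182·102.3000 + 0.7818·6.6000] = 26.9412
Node d (S = 108): V_d = 1/1.02·[0.2182·6.6000 + 0.7818·0.0000] = 1.4118
Node 0 (S = 120): V_0 = 1/1.02·[0.2182·26.9412 + 0.7818·1.4118] = 6.8449

£6.84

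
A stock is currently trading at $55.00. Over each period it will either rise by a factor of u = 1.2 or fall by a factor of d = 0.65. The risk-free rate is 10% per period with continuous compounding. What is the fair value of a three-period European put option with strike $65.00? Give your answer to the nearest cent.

$5.77

Risk-neutral probability p = (e^0.1 − 0.65)/(1.2 − 0.65) = 0.4552/0.5500 = 0.8276
Terminal stock prices: S_uuu = 95.04, S_uud = 51.48, S_udd = 27.89, S_ddd = 15.1
Terminal payoffs (K − S): max(-30.04, 0) = 0, max(13.52, 0) = 13.52, max(37.11, 0) = 37.11, max(49.9, 0) = 49.9
Node uu (S = 79.2): V_uu = e^(−0.1)·[0.8276·0.0000 + 0.1724·13.5200] = 2.1092
Node ud (S = 42.9): V_ud = e^(−0.1)·[0.8276·13.5200 + 0.1724·37.1150] = 15.9144
Node dd (S = 23.24): V_dd = e^(−0.1)·[0.8276·37.1150 + 0.1724·49.8956] = 35.5769
Node u (S = 66): V_u = e^(−0.1)·[0.8276·2.1092 + 0.1724·15.9144] = 4.0623
Node d (S = 35.75): V_d = e^(−0.1)·[0.8276·15.9144 + 0.1724·35.5769] = 17.4675
Node 0 (S = 55): V_0 = e^(−0.1)·[0.8276·4.0623 + 0.1724·17.4675] = 5.7670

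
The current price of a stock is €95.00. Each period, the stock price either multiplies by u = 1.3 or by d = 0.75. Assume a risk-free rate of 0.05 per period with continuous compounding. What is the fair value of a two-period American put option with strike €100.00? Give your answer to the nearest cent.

€14.02

Risk-neutral probability p = (e^0.05 − 0.75)/(1.3 − 0.75) = 0.3013/0.5500 = 0.5478
Terminal stock prices: S_uu = 160.6, S_ud = 92.62, S_dd = 53.44
Terminal payoffs (K − S): max(-60.55, 0) = 0, max(7.375, 0) = 7.375, max(46.56, 0) = 46.56
Node u (S = 123.5): continuation = e^(−0.05)·[0.5478·0.0000 + 0.4522·7.3750] = 3.1726; exercise value = 0.0000 ≤ continuation, so V_u = 3.1726
Node d (S = 71.25): continuation = e^(−0.05)·[0.5478·7.3750 + 0.4522·46.5625] = 23.8729; exercise value = 28.7500 > continuation, so V_d = 28.7500 (exercise)
Node 0 (S = 95): continuation = e^(−0.05)·[0.5478·3.1726 + 0.4522·28.7500] = 14.0207; exercise value = 5.0000 ≤ continuation, so V_0 = 14.0207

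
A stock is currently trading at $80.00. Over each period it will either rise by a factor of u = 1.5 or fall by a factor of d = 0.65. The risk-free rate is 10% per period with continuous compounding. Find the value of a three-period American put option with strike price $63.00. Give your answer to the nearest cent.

Risk-neutral probability p = (e^0.1 − 0.65)/(1.5 − 0.65) = 0.4552/0.8500 = 0.5355
Terminal stock prices: S_uuu = 270, S_uud = 117, S_udd = 50.7, S_ddd = 21.97
Terminal payoffs (K − S): max(-207, 0) = 0, max(-54, 0) = 0, max(12.3, 0) = 12.3, max(41.03, 0) = 41.03
Node uu (S = 180): continuation = e^(−0.1)·[0.5355·0.0000 + 0.4645·0.0000] = 0.0000; exercise value = 0.0000 ≤ continuation, so V_uu = 0.0000
Node ud (S = 78): continuation = e^(−0.1)·[0.5355·0.0000 + 0.4645·12.3000] = 5.1697; exercise value = 0.0000 ≤ continuation, so V_ud = 5.1697
Node dd (S = 33.8): continuation = e^(−0.1)·[0.5355·12.3000 + 0.4645·41.0300] = 23.2048; exercise value = 29.2000 > continuation, so V_dd = 29.2000 (exercise)
Node u (S = 120): continuation = e^(−0.1)·[0.5355·0.0000 + 0.4645·5.1697] = 2.1728; exercise value = 0.0000 ≤ continuation, so V_u = 2.1728
Node d (S = 52): continuation = e^(−0.1)·[0.5355·5.1697 + 0.4645·29.2000] = 14.7777; exercise value = 11.0000 ≤ continuation, so V_d = 14.7777
Node 0 (S = 80): continuation = e^(−0.1)·[0.5355·2.1728 + 0.4645·14.7777] = 7.2639; exercise value = 0.0000 ≤ continuation, so V_0 = 7.2639

$7.26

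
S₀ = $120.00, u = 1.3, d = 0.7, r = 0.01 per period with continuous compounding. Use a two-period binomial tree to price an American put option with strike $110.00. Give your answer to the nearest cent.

Risk-neutral probability p = (e^0.01 − 0.7)/(1.3 − 0.7) = 0.3101/0.6000 = 0.5168
Terminal stock prices: S_uu = 202.8, S_ud = 109.2, S_dd = 58.8
Terminal payoffs (K − S): max(-92.8, 0) = 0, max(0.8, 0) = 0.8, max(51.2, 0) = 51.2
Node u (S = 156): continuation = e^(−0.01)·[0.5168·0.0000 + 0.4832·0.8000] = 0.3828; exercise value = 0.0000 ≤ continuation, so V_u = 0.3828
Node d (S = 84): continuation = e^(−0.01)·[0.5168·0.8000 + 0.4832·51.2000] = 24.9055; exercise value = 26.0000 > continuation, so V_d = 26.0000 (exercise)
Node 0 (S = 120): continuation = e^(−0.01)·[0.5168·0.3828 + 0.4832·26.0000] = 12.6353; exercise value = 0.0000 ≤ continuation, so V_0 = 12.6353

$12.64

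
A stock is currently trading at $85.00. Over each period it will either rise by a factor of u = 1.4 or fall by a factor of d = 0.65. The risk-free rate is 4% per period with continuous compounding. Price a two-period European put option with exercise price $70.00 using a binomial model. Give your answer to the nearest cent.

Risk-neutral probability p = (e^0.04 − 0.65)/(1.4 − 0.65) = 0.3908/0.7500 = 0.5211
Terminal stock prices: S_uu = 166.6, S_ud = 77.35, S_dd = 35.91
Terminal payoffs (K − S): max(-96.6, 0) = 0, max(-7.35, 0) = 0, max(34.09, 0) = 34.09
Node u (S = 119): V_u = e^(−0.04)·[0.5211·0.0000 + 0.4789·0.0000] = 0.0000
Node d (S = 55.25): V_d = e^(−0.04)·[0.5211·0.0000 + 0.4789·34.0875] = 15.6850
Node 0 (S = 85): V_0 = e^(−0.04)·[0.5211·0.0000 + 0.4789·15.6850] = 7.2173

$7.22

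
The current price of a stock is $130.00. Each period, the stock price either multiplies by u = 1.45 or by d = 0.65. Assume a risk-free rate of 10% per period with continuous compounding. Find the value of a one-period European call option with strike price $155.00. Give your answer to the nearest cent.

$17.25

Risk-neutral probability p = (e^0.1 − 0.65)/(1.45 − 0.65) = 0.4552/0.8000 = 0.5690
Terminal stock prices: S_u = 188.5, S_d = 84.5
Terminal payoffs (S − K): max(33.5, 0) = 33.5, max(-70.5, 0) = 0
Node 0 (S = 130): V_0 = e^(−0.1)·[0.5690·33.5000 + 0.4310·0.0000] = 17.2465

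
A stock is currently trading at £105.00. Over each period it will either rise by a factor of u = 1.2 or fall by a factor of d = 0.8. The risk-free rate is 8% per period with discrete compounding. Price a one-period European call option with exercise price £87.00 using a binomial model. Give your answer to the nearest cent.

£25.28

Risk-neutral probability p = (1 + 0.08 − 0.8)/(1.2 − 0.8) = 0.2800/0.4000 = 0.7000
Terminal stock prices: S_u = 126, S_d = 84
Terminal payoffs (S − K): max(39, 0) = 39, max(-3, 0) = 0
Node 0 (S = 105): V_0 = 1/1.08·[0.7000·39.0000 + 0.3000·0.0000] = 25.2778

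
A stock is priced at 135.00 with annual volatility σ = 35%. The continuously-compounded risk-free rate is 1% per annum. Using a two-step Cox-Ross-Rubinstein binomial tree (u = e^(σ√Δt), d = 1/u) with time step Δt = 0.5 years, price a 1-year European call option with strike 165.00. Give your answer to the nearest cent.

CRR parameters: u = e^(σ√Δt) = e^(0.35·√0.5) = 1.2808, d = 1/u = 0.7808
Per-period rate: rΔt = 0.01·0.5 = 0.005, so R = e^0.005 = 1.0050
Risk-neutral probability p = (e^0.005 − 0.7808)/(1.2808 − 0.7808) = 0.2243/0.5000 = 0.4485
Terminal stock prices: S_uu = 221.5, S_ud = 135, S_dd = 82.29
Terminal payoffs (S − K): max(56.46, 0) = 56.46, max(-30, 0) = 0, max(-82.71, 0) = 0
Node u (S = 172.9): V_u = e^(−0.005)·[0.4485·56.4617 + 0.5515·0.0000] = 25.1949
Node d (S = 105.4): V_d = e^(−0.005)·[0.4485·0.0000 + 0.5515·0.0000] = 0.0000
Node 0 (S = 135): V_0 = e^(−0.005)·[0.4485·25.1949 + 0.5515·0.0000] = 11.2427

11.24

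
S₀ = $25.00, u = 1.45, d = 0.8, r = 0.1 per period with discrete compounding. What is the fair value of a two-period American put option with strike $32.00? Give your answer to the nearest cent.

$7.00

Risk-neutral probability p = (1 + 0.1 − 0.8)/(1.45 − 0.8) = 0.3000/0.6500 = 0.4615
Terminal stock prices: S_uu = 52.56, S_ud = 29, S_dd = 16
Terminal payoffs (K − S): max(-20.56, 0) = 0, max(3, 0) = 3, max(16, 0) = 16
Node u (S = 36.25): continuation = 1/1.1·[0.4615·0.0000 + 0.5385·3.0000] = 1.4685; exercise value = 0.0000 ≤ continuation, so V_u = 1.4685
Node d (S = 20): continuation = 1/1.1·[0.4615·3.0000 + 0.5385·16.0000] = 9.0909; exercise value = 12.0000 > continuation, so V_d = 12.0000 (exercise)
Node 0 (S = 25): continuation = 1/1.1·[0.4615·1.4685 + 0.5385·12.0000] = 6.4903; exercise value = 7.0000 > continuation, so V_0 = 7.0000 (exercise)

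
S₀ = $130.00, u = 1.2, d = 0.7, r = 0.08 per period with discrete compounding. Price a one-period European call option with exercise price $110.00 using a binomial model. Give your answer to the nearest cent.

$32.37

Risk-neutral probability p = (1 + 0.08 − 0.7)/(1.2 − 0.7) = 0.3800/0.5000 = 0.7600
Terminal stock prices: S_u = 156, S_d = 91
Terminal payoffs (S − K): max(46, 0) = 46, max(-19, 0) = 0
Node 0 (S = 130): V_0 = 1/1.08·[0.7600·46.0000 + 0.2400·0.0000] = 32.3704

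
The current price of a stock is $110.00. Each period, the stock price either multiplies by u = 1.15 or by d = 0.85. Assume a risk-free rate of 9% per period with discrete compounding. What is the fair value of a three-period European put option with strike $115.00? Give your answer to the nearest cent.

Risk-neutral probability p = (1 + 0.09 − 0.85)/(1.15 − 0.85) = 0.2400/0.3000 = 0.8000
Terminal stock prices: S_uuu = 167.3, S_uud = 123.7, S_udd = 91.4, S_ddd = 67.55
Terminal payoffs (K − S): max(-52.3, 0) = 0, max(-8.654, 0) = 0, max(23.6, 0) = 23.6, max(47.45, 0) = 47.45
Node uu (S = 145.5): V_uu = 1/1.09·[0.8000·0.0000 + 0.2000·0.0000] = 0.0000
Node ud (S = 107.5): V_ud = 1/1.09·[0.8000·0.0000 + 0.2000·23.6038] = 4.3310
Node dd (S = 79.47): V_dd = 1/1.09·[0.8000·23.6038 + 0.2000·47.4463] = 26.0296
Node u (S = 126.5): V_u = 1/1.09·[0.8000·0.0000 + 0.2000·4.3310] = 0.7947
Node d (S = 93.5): V_d = 1/1.09·[0.8000·4.3310 + 0.2000·26.0296] = 7.9548
Node 0 (S = 110): V_0 = 1/1.09·[0.8000·0.7947 + 0.2000·7.9548] = 2.0428

$2.04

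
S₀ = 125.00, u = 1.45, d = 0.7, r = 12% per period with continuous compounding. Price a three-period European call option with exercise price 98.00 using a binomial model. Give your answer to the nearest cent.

Risk-neutral probability p = (e^0.12 − 0.7)/(1.45 − 0.7) = 0.4275/0.7500 = 0.5700
Terminal stock prices: S_uuu = 381.1, S_uud = 184, S_udd = 88.81, S_ddd = 42.87
Terminal payoffs (S − K): max(283.1, 0) = 283.1, max(85.97, 0) = 85.97, max(-9.188, 0) = 0, max(-55.13, 0) = 0
Node uu (S = 262.8): V_uu = e^(−0.12)·[0.5700·283.0781 + 0.4300·85.9688] = 175.8943
Node ud (S = 126.9): V_ud = e^(−0.12)·[0.5700·85.9688 + 0.4300·0.0000] = 43.4607
Node dd (S = 61.25): V_dd = e^(−0.12)·[0.5700·0.0000 + 0.4300·0.0000] = 0.0000
Node u (S = 181.2): V_u = e^(−0.12)·[0.5700·175.8943 + 0.4300·43.4607] = 105.4968
Node d (S = 87.5): V_d = e^(−0.12)·[0.5700·43.4607 + 0.4300·0.0000] = 21.9712
Node 0 (S = 125): V_0 = e^(−0.12)·[0.5700·105.4968 + 0.4300·21.9712] = 61.7123

61.71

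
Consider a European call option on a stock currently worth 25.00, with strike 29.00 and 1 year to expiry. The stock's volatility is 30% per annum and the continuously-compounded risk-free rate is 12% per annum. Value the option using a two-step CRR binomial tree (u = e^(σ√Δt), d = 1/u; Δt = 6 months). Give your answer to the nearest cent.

2.86

CRR parameters: u = e^(σ√Δt) = e^(0.3·√0.5) = 1.2363, d = 1/u = 0.8089
Per-period rate: rΔt = 0.12·0.5 = 0.06, so R = e^0.06 = 1.0618
Risk-neutral probability p = (e^0.06 − 0.8089)/(1.2363 − 0.8089) = 0.2530/0.4275 = 0.5918
Terminal stock prices: S_uu = 38.21, S_ud = 25, S_dd = 16.36
Terminal payoffs (S − K): max(9.212, 0) = 9.212, max(-4, 0) = 0, max(-12.64, 0) = 0
Node u (S = 30.91): V_u = e^(−0.06)·[0.5918·9.2116 + 0.4082·0.0000] = 5.1342
Node d (S = 20.22): V_d = e^(−0.06)·[0.5918·0.0000 + 0.4082·0.0000] = 0.0000
Node 0 (S = 25): V_0 = e^(−0.06)·[0.5918·5.1342 + 0.4082·0.0000] = 2.8616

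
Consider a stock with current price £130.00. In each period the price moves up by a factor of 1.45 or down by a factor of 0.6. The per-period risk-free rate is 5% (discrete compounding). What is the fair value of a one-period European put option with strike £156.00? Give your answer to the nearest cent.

£34.96

Risk-neutral probability p = (1 + 0.05 − 0.6)/(1.45 − 0.6) = 0.4500/0.8500 = 0.5294
Terminal stock prices: S_u = 188.5, S_d = 78
Terminal payoffs (K − S): max(-32.5, 0) = 0, max(78, 0) = 78
Node 0 (S = 130): V_0 = 1/1.05·[0.5294·0.0000 + 0.4706·78.0000] = 34.9580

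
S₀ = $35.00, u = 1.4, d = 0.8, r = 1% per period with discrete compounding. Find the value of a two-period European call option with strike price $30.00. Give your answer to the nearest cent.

Risk-neutral probability p = (1 + 0.01 − 0.8)/(1.4 − 0.8) = 0.2100/0.6000 = 0.3500
Terminal stock prices: S_uu = 68.6, S_ud = 39.2, S_dd = 22.4
Terminal payoffs (S − K): max(38.6, 0) = 38.6, max(9.2, 0) = 9.2, max(-7.6, 0) = 0
Node u (S = 49): V_u = 1/1.01·[0.3500·38.6000 + 0.6500·9.2000] = 19.2970
Node d (S = 28): V_d = 1/1.01·[0.3500·9.2000 + 0.6500·0.0000] = 3.1881
Node 0 (S = 35): V_0 = 1/1.01·[0.3500·19.2970 + 0.6500·3.1881] = 8.7388

$8.74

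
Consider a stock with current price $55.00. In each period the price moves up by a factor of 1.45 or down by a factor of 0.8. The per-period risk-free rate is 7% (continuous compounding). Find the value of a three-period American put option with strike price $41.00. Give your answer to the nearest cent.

$2.04

Risk-neutral probability p = (e^0.07 − 0.8)/(1.45 − 0.8) = 0.2725/0.6500 = 0.4192
Terminal stock prices: S_uuu = 167.7, S_uud = 92.51, S_udd = 51.04, S_ddd = 28.16
Terminal payoffs (K − S): max(-126.7, 0) = 0, max(-51.51, 0) = 0, max(-10.04, 0) = 0, max(12.84, 0) = 12.84
Node uu (S = 115.6): continuation = e^(−0.07)·[0.4192·0.0000 + 0.5808·0.0000] = 0.0000; exercise value = 0.0000 ≤ continuation, so V_uu = 0.0000
Node ud (S = 63.8): continuation = e^(−0.07)·[0.4192·0.0000 + 0.5808·0.0000] = 0.0000; exercise value = 0.0000 ≤ continuation, so V_ud = 0.0000
Node dd (S = 35.2): continuation = e^(−0.07)·[0.4192·0.0000 + 0.5808·12.8400] = 6.9528; exercise value = 5.8000 ≤ continuation, so V_dd = 6.9528
Node u (S = 79.75): continuation = e^(−0.07)·[0.4192·0.0000 + 0.5808·0.0000] = 0.0000; exercise value = 0.0000 ≤ continuation, so V_u = 0.0000
Node d (S = 44): continuation = e^(−0.07)·[0.4192·0.0000 + 0.5808·6.9528] = 3.7649; exercise value = 0.0000 ≤ continuation, so V_d = 3.7649
Node 0 (S = 55): continuation = e^(−0.07)·[0.4192·0.0000 + 0.5808·3.7649] = 2.0387; exercise value = 0.0000 ≤ continuation, so V_0 = 2.0387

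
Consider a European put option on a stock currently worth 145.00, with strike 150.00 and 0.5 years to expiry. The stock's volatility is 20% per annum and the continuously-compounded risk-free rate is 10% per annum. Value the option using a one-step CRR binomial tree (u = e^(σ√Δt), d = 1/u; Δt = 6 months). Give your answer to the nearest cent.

CRR parameters: u = e^(σ√Δt) = e^(0.2·√0.5) = 1.1519, d = 1/u = 0.8681
Per-period rate: rΔt = 0.1·0.5 = 0.05, so R = e^0.05 = 1.0513
Risk-neutral probability p = (e^0.05 − 0.8681)/(1.1519 − 0.8681) = 0.1831/0.2838 = 0.6454
Terminal stock prices: S_u = 167, S_d = 125.9
Terminal payoffs (K − S): max(-17.03, 0) = 0, max(24.12, 0) = 24.12
Node 0 (S = 145): V_0 = e^(−0.05)·[0.6454·0.0000 + 0.3546·24.1221] = 8.1372

8.14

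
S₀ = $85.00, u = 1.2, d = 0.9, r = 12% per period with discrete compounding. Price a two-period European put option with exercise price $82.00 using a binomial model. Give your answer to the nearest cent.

Risk-neutral probability p = (1 + 0.12 − 0.9)/(1.2 − 0.9) = 0.2200/0.3000 = 0.7333
Terminal stock prices: S_uu = 122.4, S_ud = 91.8, S_dd = 68.85
Terminal payoffs (K − S): max(-40.4, 0) = 0, max(-9.8, 0) = 0, max(13.15, 0) = 13.15
Node u (S = 102): V_u = 1/1.12·[0.7333·0.0000 + 0.2667·0.0000] = 0.0000
Node d (S = 76.5): V_d = 1/1.12·[0.7333·0.0000 + 0.2667·13.1500] = 3.1310
Node 0 (S = 85): V_0 = 1/1.12·[0.7333·0.0000 + 0.2667·3.1310] = 0.7455

$0.75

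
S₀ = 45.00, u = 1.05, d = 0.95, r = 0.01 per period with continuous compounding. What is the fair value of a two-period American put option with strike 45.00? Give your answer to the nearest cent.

0.92

Risk-neutral probability p = (e^0.01 − 0.95)/(1.05 − 0.95) = 0.0601/0.1000 = 0.6005
Terminal stock prices: S_uu = 49.61, S_ud = 44.89, S_dd = 40.61
Terminal payoffs (K − S): max(-4.613, 0) = 0, max(0.1125, 0) = 0.1125, max(4.388, 0) = 4.388
Node u (S = 47.25): continuation = e^(−0.01)·[0.6005·0.0000 + 0.3995·0.1125] = 0.0445; exercise value = 0.0000 ≤ continuation, so V_u = 0.0445
Node d (S = 42.75): continuation = e^(−0.01)·[0.6005·0.1125 + 0.3995·4.3875] = 1.8022; exercise value = 2.2500 > continuation, so V_d = 2.2500 (exercise)
Node 0 (S = 45): continuation = e^(−0.01)·[0.6005·0.0445 + 0.3995·2.2500] = 0.9164; exercise value = 0.0000 ≤ continuation, so V_0 = 0.9164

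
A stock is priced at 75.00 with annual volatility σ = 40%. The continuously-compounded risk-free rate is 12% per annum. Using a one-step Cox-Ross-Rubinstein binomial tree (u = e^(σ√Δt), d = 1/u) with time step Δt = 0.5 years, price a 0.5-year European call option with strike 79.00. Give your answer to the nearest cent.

10.39

CRR parameters: u = e^(σ√Δt) = e^(0.4·√0.5) = 1.3269, d = 1/u = 0.7536
Per-period rate: rΔt = 0.12·0.5 = 0.06, so R = e^0.06 = 1.0618
Risk-neutral probability p = (e^0.06 − 0.7536)/(1.3269 − 0.7536) = 0.3082/0.5733 = 0.5376
Terminal stock prices: S_u = 99.52, S_d = 56.52
Terminal payoffs (S − K): max(20.52, 0) = 20.52, max(-22.48, 0) = 0
Node 0 (S = 75): V_0 = e^(−0.06)·[0.5376·20.5172 + 0.4624·0.0000] = 10.3882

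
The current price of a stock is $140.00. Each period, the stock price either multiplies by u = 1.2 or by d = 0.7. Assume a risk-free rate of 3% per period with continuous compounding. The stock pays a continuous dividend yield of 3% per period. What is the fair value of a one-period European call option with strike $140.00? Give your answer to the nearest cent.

$16.30

Per-period risk-free factor R = e^0.03 = 1.0305; dividend-adjusted growth = e^(0.03−0.03) = 1.0000.
Risk-neutral probability p = (1.0000 − 0.7)/(1.2 − 0.7) = 0.3000/0.5000 = 0.6000
Terminal stock prices: S_u = 168, S_d = 98
Terminal payoffs (S − K): max(28, 0) = 28, max(-42, 0) = 0
Node 0 (S = 140): V_0 = e^(−0.03)·[0.6000·28.0000 + 0.4000·0.0000] = 16.3035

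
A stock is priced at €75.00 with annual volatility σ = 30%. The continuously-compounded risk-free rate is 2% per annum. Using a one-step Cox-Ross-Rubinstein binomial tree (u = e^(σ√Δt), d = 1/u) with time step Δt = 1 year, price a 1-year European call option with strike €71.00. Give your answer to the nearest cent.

CRR parameters: u = e^(σ√Δt) = e^(0.3·√1) = 1.3499, d = 1/u = 0.7408
Per-period rate: rΔt = 0.02·1 = 0.02, so R = e^0.02 = 1.0202
Risk-neutral probability p = (e^0.02 − 0.7408)/(1.3499 − 0.7408) = 0.2794/0.6090 = 0.4587
Terminal stock prices: S_u = 101.2, S_d = 55.56
Terminal payoffs (S − K): max(30.24, 0) = 30.24, max(-15.44, 0) = 0
Node 0 (S = 75): V_0 = e^(−0.02)·[0.4587·30.2394 + 0.5413·0.0000] = 13.5969

€13.60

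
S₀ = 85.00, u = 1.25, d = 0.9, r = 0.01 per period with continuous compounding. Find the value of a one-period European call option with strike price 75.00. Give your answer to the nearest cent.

10.75

Risk-neutral probability p = (e^0.01 − 0.9)/(1.25 − 0.9) = 0.1101/0.3500 = 0.3144
Terminal stock prices: S_u = 106.2, S_d = 76.5
Terminal payoffs (S − K): max(31.25, 0) = 31.25, max(1.5, 0) = 1.5
Node 0 (S = 85): V_0 = e^(−0.01)·[0.3144·31.2500 + 0.6856·1.5000] = 10.7463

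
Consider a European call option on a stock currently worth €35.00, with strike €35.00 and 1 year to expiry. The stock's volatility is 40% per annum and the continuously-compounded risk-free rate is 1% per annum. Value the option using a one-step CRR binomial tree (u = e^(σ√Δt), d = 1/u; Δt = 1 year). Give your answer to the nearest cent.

CRR parameters: u = e^(σ√Δt) = e^(0.4·√1) = 1.4918, d = 1/u = 0.6703
Per-period rate: rΔt = 0.01·1 = 0.01, so R = e^0.01 = 1.0101
Risk-neutral probability p = (e^0.01 − 0.6703)/(1.4918 − 0.6703) = 0.3397/0.8215 = 0.4135
Terminal stock prices: S_u = 52.21, S_d = 23.46
Terminal payoffs (S − K): max(17.21, 0) = 17.21, max(-11.54, 0) = 0
Node 0 (S = 35): V_0 = e^(−0.01)·[0.4135·17.2139 + 0.5865·0.0000] = 7.0479

€7.05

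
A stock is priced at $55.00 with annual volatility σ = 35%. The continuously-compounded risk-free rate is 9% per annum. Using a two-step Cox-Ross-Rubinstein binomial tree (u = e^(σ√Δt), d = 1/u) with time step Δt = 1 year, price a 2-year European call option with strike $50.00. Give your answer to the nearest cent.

$17.16

CRR parameters: u = e^(σ√Δt) = e^(0.35·√1) = 1.4191, d = 1/u = 0.7047
Per-period rate: rΔt = 0.09·1 = 0.09, so R = e^0.09 = 1.0942
Risk-neutral probability p = (e^0.09 − 0.7047)/(1.4191 − 0.7047) = 0.3895/0.7144 = 0.5452
Terminal stock prices: S_uu = 110.8, S_ud = 55, S_dd = 27.31
Terminal payoffs (S − K): max(60.76, 0) = 60.76, max(5, 0) = 5, max(-22.69, 0) = 0
Node u (S = 78.05): V_u = e^(−0.09)·[0.5452·60.7564 + 0.4548·5.0000] = 32.3522
Node d (S = 38.76): V_d = e^(−0.09)·[0.5452·5.0000 + 0.4548·0.0000] = 2.4914
Node 0 (S = 55): V_0 = e^(−0.09)·[0.5452·32.3522 + 0.4548·2.4914] = 17.1561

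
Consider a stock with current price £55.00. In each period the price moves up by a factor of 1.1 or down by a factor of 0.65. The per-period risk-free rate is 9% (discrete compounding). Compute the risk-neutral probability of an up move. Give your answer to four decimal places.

p = 0.9778

Risk-neutral probability p = (1 + 0.09 − 0.65)/(1.1 − 0.65) = 0.4400/0.4500 = 0.9778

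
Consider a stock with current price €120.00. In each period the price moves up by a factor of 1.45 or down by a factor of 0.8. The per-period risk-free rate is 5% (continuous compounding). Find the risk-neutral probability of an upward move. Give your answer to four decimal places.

p = 0.3866

Risk-neutral probability p = (e^0.05 − 0.8)/(1.45 − 0.8) = 0.2513/0.6500 = 0.3866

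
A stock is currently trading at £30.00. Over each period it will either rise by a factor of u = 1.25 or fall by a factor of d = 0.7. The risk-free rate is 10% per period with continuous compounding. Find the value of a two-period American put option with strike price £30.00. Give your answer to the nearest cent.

Risk-neutral probability p = (e^0.1 − 0.7)/(1.25 − 0.7) = 0.4052/0.5500 = 0.7367
Terminal stock prices: S_uu = 46.88, S_ud = 26.25, S_dd = 14.7
Terminal payoffs (K − S): max(-16.88, 0) = 0, max(3.75, 0) = 3.75, max(15.3, 0) = 15.3
Node u (S = 37.5): continuation = e^(−0.1)·[0.7367·0.0000 + 0.2633·3.7500] = 0.8935; exercise value = 0.0000 ≤ continuation, so V_u = 0.8935
Node d (S = 21): continuation = e^(−0.1)·[0.7367·3.7500 + 0.2633·15.3000] = 6.1451; exercise value = 9.0000 > continuation, so V_d = 9.0000 (exercise)
Node 0 (S = 30): continuation = e^(−0.1)·[0.7367·0.8935 + 0.2633·9.0000] = 2.7400; exercise value = 0.0000 ≤ continuation, so V_0 = 2.7400

£2.74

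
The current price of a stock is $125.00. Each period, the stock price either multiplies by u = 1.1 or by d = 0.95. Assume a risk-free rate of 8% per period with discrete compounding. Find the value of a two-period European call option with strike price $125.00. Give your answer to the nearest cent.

Risk-neutral probability p = (1 + 0.08 − 0.95)/(1.1 − 0.95) = 0.1300/0.1500 = 0.8667
Terminal stock prices: S_uu = 151.3, S_ud = 130.6, S_dd = 112.8
Terminal payoffs (S − K): max(26.25, 0) = 26.25, max(5.625, 0) = 5.625, max(-12.19, 0) = 0
Node u (S = 137.5): V_u = 1/1.08·[0.8667·26.2500 + 0.1333·5.6250] = 21.7593
Node d (S = 118.8): V_d = 1/1.08·[0.8667·5.6250 + 0.1333·0.0000] = 4.5139
Node 0 (S = 125): V_0 = 1/1.08·[0.8667·21.7593 + 0.1333·4.5139] = 18.0184

$18.02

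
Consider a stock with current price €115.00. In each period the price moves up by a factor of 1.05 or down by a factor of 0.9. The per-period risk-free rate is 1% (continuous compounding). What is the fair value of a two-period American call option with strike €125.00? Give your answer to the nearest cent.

€0.94

Risk-neutral probability p = (e^0.01 − 0.9)/(1.05 − 0.9) = 0.1101/0.1500 = 0.7337
Terminal stock prices: S_uu = 126.8, S_ud = 108.7, S_dd = 93.15
Terminal payoffs (S − K): max(1.788, 0) = 1.788, max(-16.33, 0) = 0, max(-31.85, 0) = 0
Node u (S = 120.8): continuation = e^(−0.01)·[0.7337·1.7875 + 0.2663·0.0000] = 1.2984; exercise value = 0.0000 ≤ continuation, so V_u = 1.2984
Node d (S = 103.5): continuation = e^(−0.01)·[0.7337·0.0000 + 0.2663·0.0000] = 0.0000; exercise value = 0.0000 ≤ continuation, so V_d = 0.0000
Node 0 (S = 115): continuation = e^(−0.01)·[0.7337·1.2984 + 0.2663·0.0000] = 0.9431; exercise value = 0.0000 ≤ continuation, so V_0 = 0.9431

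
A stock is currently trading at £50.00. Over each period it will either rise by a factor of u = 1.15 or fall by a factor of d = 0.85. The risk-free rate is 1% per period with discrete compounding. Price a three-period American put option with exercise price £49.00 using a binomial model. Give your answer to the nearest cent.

£4.43

Risk-neutral probability p = (1 + 0.01 − 0.85)/(1.15 − 0.85) = 0.1600/0.3000 = 0.5333
Terminal stock prices: S_uuu = 76.04, S_uud = 56.21, S_udd = 41.54, S_ddd = 30.71
Terminal payoffs (K − S): max(-27.04, 0) = 0, max(-7.206, 0) = 0, max(7.456, 0) = 7.456, max(18.29, 0) = 18.29
Node uu (S = 66.12): continuation = 1/1.01·[0.5333·0.0000 + 0.4667·0.0000] = 0.0000; exercise value = 0.0000 ≤ continuation, so V_uu = 0.0000
Node ud (S = 48.87): continuation = 1/1.01·[0.5333·0.0000 + 0.4667·7.4563] = 3.4451; exercise value = 0.1250 ≤ continuation, so V_ud = 3.4451
Node dd (S = 36.12): continuation = 1/1.01·[0.5333·7.4563 + 0.4667·18.2938] = 12.3899; exercise value = 12.8750 > continuation, so V_dd = 12.8750 (exercise)
Node u (S = 57.5): continuation = 1/1.01·[0.5333·0.0000 + 0.4667·3.4451] = 1.5918; exercise value = 0.0000 ≤ continuation, so V_u = 1.5918
Node d (S = 42.5): continuation = 1/1.01·[0.5333·3.4451 + 0.4667·12.8750] = 7.7681; exercise value = 6.5000 ≤ continuation, so V_d = 7.7681
Node 0 (S = 50): continuation = 1/1.01·[0.5333·1.5918 + 0.4667·7.7681] = 4.4298; exercise value = 0.0000 ≤ continuation, so V_0 = 4.4298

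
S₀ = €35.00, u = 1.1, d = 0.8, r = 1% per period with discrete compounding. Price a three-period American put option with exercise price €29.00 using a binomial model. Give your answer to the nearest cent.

€1.12

Risk-neutral probability p = (1 + 0.01 − 0.8)/(1.1 − 0.8) = 0.2100/0.3000 = 0.7000
Terminal stock prices: S_uuu = 46.59, S_uud = 33.88, S_udd = 24.64, S_ddd = 17.92
Terminal payoffs (K − S): max(-17.59, 0) = 0, max(-4.88, 0) = 0, max(4.36, 0) = 4.36, max(11.08, 0) = 11.08
Node uu (S = 42.35): continuation = 1/1.01·[0.7000·0.0000 + 0.3000·0.0000] = 0.0000; exercise value = 0.0000 ≤ continuation, so V_uu = 0.0000
Node ud (S = 30.8): continuation = 1/1.01·[0.7000·0.0000 + 0.3000·4.3600] = 1.2950; exercise value = 0.0000 ≤ continuation, so V_ud = 1.2950
Node dd (S = 22.4): continuation = 1/1.01·[0.7000·4.3600 + 0.3000·11.0800] = 6.3129; exercise value = 6.6000 > continuation, so V_dd = 6.6000 (exercise)
Node u (S = 38.5): continuation = 1/1.01·[0.7000·0.0000 + 0.3000·1.2950] = 0.3847; exercise value = 0.0000 ≤ continuation, so V_u = 0.3847
Node d (S = 28): continuation = 1/1.01·[0.7000·1.2950 + 0.3000·6.6000] = 2.8580; exercise value = 1.0000 ≤ continuation, so V_d = 2.8580
Node 0 (S = 35): continuation = 1/1.01·[0.7000·0.3847 + 0.3000·2.8580] = 1.1155; exercise value = 0.0000 ≤ continuation, so V_0 = 1.1155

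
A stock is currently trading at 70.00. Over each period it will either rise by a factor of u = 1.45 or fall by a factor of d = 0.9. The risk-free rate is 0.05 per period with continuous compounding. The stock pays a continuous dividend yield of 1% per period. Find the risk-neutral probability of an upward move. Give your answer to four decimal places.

Per-period risk-free factor R = e^0.05 = 1.0513; dividend-adjusted growth = e^(0.05−0.01) = 1.0408.
Risk-neutral probability p = (1.0408 − 0.9)/(1.45 − 0.9) = 0.1408/0.5500 = 0.2560

p = 0.2560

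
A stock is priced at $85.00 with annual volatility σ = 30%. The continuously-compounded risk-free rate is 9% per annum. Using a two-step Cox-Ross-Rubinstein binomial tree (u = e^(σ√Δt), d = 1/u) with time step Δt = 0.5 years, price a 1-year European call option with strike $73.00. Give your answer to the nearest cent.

CRR parameters: u = e^(σ√Δt) = e^(0.3·√0.5) = 1.2363, d = 1/u = 0.8089
Per-period rate: rΔt = 0.09·0.5 = 0.045, so R = e^0.045 = 1.0460
Risk-neutral probability p = (e^0.045 − 0.8089)/(1.2363 − 0.8089) = 0.2372/0.4275 = 0.5548
Terminal stock prices: S_uu = 129.9, S_ud = 85, S_dd = 55.61
Terminal payoffs (S − K): max(56.92, 0) = 56.92, max(12, 0) = 12, max(-17.39, 0) = 0
Node u (S = 105.1): V_u = e^(−0.045)·[0.5548·56.9195 + 0.4452·12.0000] = 35.2986
Node d (S = 68.75): V_d = e^(−0.045)·[0.5548·12.0000 + 0.4452·0.0000] = 6.3652
Node 0 (S = 85): V_0 = e^(−0.045)·[0.5548·35.2986 + 0.4452·6.3652] = 21.4322

$21.43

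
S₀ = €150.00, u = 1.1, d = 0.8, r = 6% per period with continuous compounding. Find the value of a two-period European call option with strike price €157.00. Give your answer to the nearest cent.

Risk-neutral probability p = (e^0.06 − 0.8)/(1.1 − 0.8) = 0.2618/0.3000 = 0.8728
Terminal stock prices: S_uu = 181.5, S_ud = 132, S_dd = 96
Terminal payoffs (S − K): max(24.5, 0) = 24.5, max(-25, 0) = 0, max(-61, 0) = 0
Node u (S = 165): V_u = e^(−0.06)·[0.8728·24.5000 + 0.1272·0.0000] = 20.1381
Node d (S = 120): V_d = e^(−0.06)·[0.8728·0.0000 + 0.1272·0.0000] = 0.0000
Node 0 (S = 150): V_0 = e^(−0.06)·[0.8728·20.1381 + 0.1272·0.0000] = 16.5527

€16.55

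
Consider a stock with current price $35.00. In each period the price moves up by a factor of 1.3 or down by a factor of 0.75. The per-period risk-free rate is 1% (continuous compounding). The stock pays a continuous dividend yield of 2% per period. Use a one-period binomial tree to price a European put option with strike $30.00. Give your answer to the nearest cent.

Per-period risk-free factor R = e^0.01 = 1.0101; dividend-adjusted growth = e^(0.01−0.02) = 0.9900.
Risk-neutral probability p = (0.9900 − 0.75)/(1.3 − 0.75) = 0.2400/0.5500 = 0.4365
Terminal stock prices: S_u = 45.5, S_d = 26.25
Terminal payoffs (K − S): max(-15.5, 0) = 0, max(3.75, 0) = 3.75
Node 0 (S = 35): V_0 = e^(−0.01)·[0.4365·0.0000 + 0.5635·3.7500] = 2.0923

$2.09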